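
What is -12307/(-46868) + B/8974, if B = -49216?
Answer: -1098106235/210296716 ≈ -5.2217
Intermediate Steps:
-12307/(-46868) + B/8974 = -12307/(-46868) - 49216/8974 = -12307*(-1/46868) - 49216*1/8974 = 12307/46868 - 24608/4487 = -1098106235/210296716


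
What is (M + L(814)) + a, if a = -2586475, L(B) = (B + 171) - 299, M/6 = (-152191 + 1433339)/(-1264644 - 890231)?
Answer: -5572059758263/2154875 ≈ -2.5858e+6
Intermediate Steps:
M = -7686888/2154875 (M = 6*((-152191 + 1433339)/(-1264644 - 890231)) = 6*(1281148/(-2154875)) = 6*(1281148*(-1/2154875)) = 6*(-1281148/2154875) = -7686888/2154875 ≈ -3.5672)
L(B) = -128 + B (L(B) = (171 + B) - 299 = -128 + B)
(M + L(814)) + a = (-7686888/2154875 + (-128 + 814)) - 2586475 = (-7686888/2154875 + 686) - 2586475 = 1470557362/2154875 - 2586475 = -5572059758263/2154875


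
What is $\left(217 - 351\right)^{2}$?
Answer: $17956$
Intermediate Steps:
$\left(217 - 351\right)^{2} = \left(-134\right)^{2} = 17956$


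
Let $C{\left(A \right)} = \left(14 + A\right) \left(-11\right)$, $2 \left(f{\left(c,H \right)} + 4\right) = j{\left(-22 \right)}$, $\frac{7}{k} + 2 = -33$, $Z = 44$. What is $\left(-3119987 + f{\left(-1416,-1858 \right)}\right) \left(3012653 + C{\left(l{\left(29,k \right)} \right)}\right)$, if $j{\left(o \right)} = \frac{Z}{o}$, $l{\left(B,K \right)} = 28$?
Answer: $-9398011822472$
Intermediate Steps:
$k = - \frac{1}{5}$ ($k = \frac{7}{-2 - 33} = \frac{7}{-35} = 7 \left(- \frac{1}{35}\right) = - \frac{1}{5} \approx -0.2$)
$j{\left(o \right)} = \frac{44}{o}$
$f{\left(c,H \right)} = -5$ ($f{\left(c,H \right)} = -4 + \frac{44 \frac{1}{-22}}{2} = -4 + \frac{44 \left(- \frac{1}{22}\right)}{2} = -4 + \frac{1}{2} \left(-2\right) = -4 - 1 = -5$)
$C{\left(A \right)} = -154 - 11 A$
$\left(-3119987 + f{\left(-1416,-1858 \right)}\right) \left(3012653 + C{\left(l{\left(29,k \right)} \right)}\right) = \left(-3119987 - 5\right) \left(3012653 - 462\right) = - 3119992 \left(3012653 - 462\right) = \left(-3119992\right) 3012191 = -9398011822472$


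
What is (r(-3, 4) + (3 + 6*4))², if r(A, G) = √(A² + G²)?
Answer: 1024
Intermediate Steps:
(r(-3, 4) + (3 + 6*4))² = (√((-3)² + 4²) + (3 + 6*4))² = (√(9 + 16) + (3 + 24))² = (√25 + 27)² = (5 + 27)² = 32² = 1024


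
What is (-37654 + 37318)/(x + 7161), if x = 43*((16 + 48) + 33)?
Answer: -84/2833 ≈ -0.029651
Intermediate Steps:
x = 4171 (x = 43*(64 + 33) = 43*97 = 4171)
(-37654 + 37318)/(x + 7161) = (-37654 + 37318)/(4171 + 7161) = -336/11332 = -336*1/11332 = -84/2833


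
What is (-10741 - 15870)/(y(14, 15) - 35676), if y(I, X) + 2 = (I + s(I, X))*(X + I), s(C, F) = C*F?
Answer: 26611/29182 ≈ 0.91190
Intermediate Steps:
y(I, X) = -2 + (I + X)*(I + I*X) (y(I, X) = -2 + (I + I*X)*(X + I) = -2 + (I + I*X)*(I + X) = -2 + (I + X)*(I + I*X))
(-10741 - 15870)/(y(14, 15) - 35676) = (-10741 - 15870)/((-2 + 14**2 + 14*15 + 14*15**2 + 15*14**2) - 35676) = -26611/((-2 + 196 + 210 + 14*225 + 15*196) - 35676) = -26611/((-2 + 196 + 210 + 3150 + 2940) - 35676) = -26611/(6494 - 35676) = -26611/(-29182) = -26611*(-1/29182) = 26611/29182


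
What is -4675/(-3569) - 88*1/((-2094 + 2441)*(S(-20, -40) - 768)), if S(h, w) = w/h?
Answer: 621469211/474323669 ≈ 1.3102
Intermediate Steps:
-4675/(-3569) - 88*1/((-2094 + 2441)*(S(-20, -40) - 768)) = -4675/(-3569) - 88*1/((-2094 + 2441)*(-40/(-20) - 768)) = -4675*(-1/3569) - 88*1/(347*(-40*(-1/20) - 768)) = 4675/3569 - 88*1/(347*(2 - 768)) = 4675/3569 - 88/((-766*347)) = 4675/3569 - 88/(-265802) = 4675/3569 - 88*(-1/265802) = 4675/3569 + 44/132901 = 621469211/474323669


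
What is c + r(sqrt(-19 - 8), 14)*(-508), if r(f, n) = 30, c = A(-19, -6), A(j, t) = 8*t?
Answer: -15288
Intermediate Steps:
c = -48 (c = 8*(-6) = -48)
c + r(sqrt(-19 - 8), 14)*(-508) = -48 + 30*(-508) = -48 - 15240 = -15288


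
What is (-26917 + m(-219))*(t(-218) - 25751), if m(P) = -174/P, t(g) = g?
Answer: 51026046627/73 ≈ 6.9899e+8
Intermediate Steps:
(-26917 + m(-219))*(t(-218) - 25751) = (-26917 - 174/(-219))*(-218 - 25751) = (-26917 - 174*(-1/219))*(-25969) = (-26917 + 58/73)*(-25969) = -1964883/73*(-25969) = 51026046627/73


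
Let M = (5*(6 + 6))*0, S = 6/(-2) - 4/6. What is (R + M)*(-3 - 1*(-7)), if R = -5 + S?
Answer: -104/3 ≈ -34.667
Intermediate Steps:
S = -11/3 (S = 6*(-½) - 4*⅙ = -3 - ⅔ = -11/3 ≈ -3.6667)
M = 0 (M = (5*12)*0 = 60*0 = 0)
R = -26/3 (R = -5 - 11/3 = -26/3 ≈ -8.6667)
(R + M)*(-3 - 1*(-7)) = (-26/3 + 0)*(-3 - 1*(-7)) = -26*(-3 + 7)/3 = -26/3*4 = -104/3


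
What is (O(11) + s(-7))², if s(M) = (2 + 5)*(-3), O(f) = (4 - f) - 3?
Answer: 961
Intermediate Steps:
O(f) = 1 - f
s(M) = -21 (s(M) = 7*(-3) = -21)
(O(11) + s(-7))² = ((1 - 1*11) - 21)² = ((1 - 11) - 21)² = (-10 - 21)² = (-31)² = 961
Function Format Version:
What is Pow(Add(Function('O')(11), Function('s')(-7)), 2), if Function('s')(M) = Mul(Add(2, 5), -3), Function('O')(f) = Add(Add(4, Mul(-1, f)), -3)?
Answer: 961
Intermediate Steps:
Function('O')(f) = Add(1, Mul(-1, f))
Function('s')(M) = -21 (Function('s')(M) = Mul(7, -3) = -21)
Pow(Add(Function('O')(11), Function('s')(-7)), 2) = Pow(Add(Add(1, Mul(-1, 11)), -21), 2) = Pow(Add(Add(1, -11), -21), 2) = Pow(Add(-10, -21), 2) = Pow(-31, 2) = 961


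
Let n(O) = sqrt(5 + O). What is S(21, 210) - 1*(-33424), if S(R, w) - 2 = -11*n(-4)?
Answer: 33415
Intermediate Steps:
S(R, w) = -9 (S(R, w) = 2 - 11*sqrt(5 - 4) = 2 - 11*sqrt(1) = 2 - 11*1 = 2 - 11 = -9)
S(21, 210) - 1*(-33424) = -9 - 1*(-33424) = -9 + 33424 = 33415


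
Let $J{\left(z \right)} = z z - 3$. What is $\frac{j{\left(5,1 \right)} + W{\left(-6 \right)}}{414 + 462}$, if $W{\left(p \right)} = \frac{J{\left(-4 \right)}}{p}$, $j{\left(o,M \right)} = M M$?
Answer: $- \frac{7}{5256} \approx -0.0013318$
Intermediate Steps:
$j{\left(o,M \right)} = M^{2}$
$J{\left(z \right)} = -3 + z^{2}$ ($J{\left(z \right)} = z^{2} - 3 = -3 + z^{2}$)
$W{\left(p \right)} = \frac{13}{p}$ ($W{\left(p \right)} = \frac{-3 + \left(-4\right)^{2}}{p} = \frac{-3 + 16}{p} = \frac{13}{p}$)
$\frac{j{\left(5,1 \right)} + W{\left(-6 \right)}}{414 + 462} = \frac{1^{2} + \frac{13}{-6}}{414 + 462} = \frac{1 + 13 \left(- \frac{1}{6}\right)}{876} = \left(1 - \frac{13}{6}\right) \frac{1}{876} = \left(- \frac{7}{6}\right) \frac{1}{876} = - \frac{7}{5256}$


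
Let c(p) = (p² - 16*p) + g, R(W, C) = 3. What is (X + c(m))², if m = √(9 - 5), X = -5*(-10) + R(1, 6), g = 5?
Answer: 900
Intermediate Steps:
X = 53 (X = -5*(-10) + 3 = 50 + 3 = 53)
m = 2 (m = √4 = 2)
c(p) = 5 + p² - 16*p (c(p) = (p² - 16*p) + 5 = 5 + p² - 16*p)
(X + c(m))² = (53 + (5 + 2² - 16*2))² = (53 + (5 + 4 - 32))² = (53 - 23)² = 30² = 900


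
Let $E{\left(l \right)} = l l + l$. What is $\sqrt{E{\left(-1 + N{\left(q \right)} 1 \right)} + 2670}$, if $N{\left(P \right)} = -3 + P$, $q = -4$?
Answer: $\sqrt{2726} \approx 52.211$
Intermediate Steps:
$E{\left(l \right)} = l + l^{2}$ ($E{\left(l \right)} = l^{2} + l = l + l^{2}$)
$\sqrt{E{\left(-1 + N{\left(q \right)} 1 \right)} + 2670} = \sqrt{\left(-1 + \left(-3 - 4\right) 1\right) \left(1 + \left(-1 + \left(-3 - 4\right) 1\right)\right) + 2670} = \sqrt{\left(-1 - 7\right) \left(1 - 8\right) + 2670} = \sqrt{- 8 \left(1 - 8\right) + 2670} = \sqrt{\left(-8\right) \left(-7\right) + 2670} = \sqrt{56 + 2670} = \sqrt{2726}$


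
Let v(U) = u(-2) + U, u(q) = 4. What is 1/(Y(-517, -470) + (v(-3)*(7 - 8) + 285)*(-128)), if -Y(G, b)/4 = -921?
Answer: -1/32668 ≈ -3.0611e-5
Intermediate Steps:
Y(G, b) = 3684 (Y(G, b) = -4*(-921) = 3684)
v(U) = 4 + U
1/(Y(-517, -470) + (v(-3)*(7 - 8) + 285)*(-128)) = 1/(3684 + ((4 - 3)*(7 - 8) + 285)*(-128)) = 1/(3684 + (1*(-1) + 285)*(-128)) = 1/(3684 + (-1 + 285)*(-128)) = 1/(3684 + 284*(-128)) = 1/(3684 - 36352) = 1/(-32668) = -1/32668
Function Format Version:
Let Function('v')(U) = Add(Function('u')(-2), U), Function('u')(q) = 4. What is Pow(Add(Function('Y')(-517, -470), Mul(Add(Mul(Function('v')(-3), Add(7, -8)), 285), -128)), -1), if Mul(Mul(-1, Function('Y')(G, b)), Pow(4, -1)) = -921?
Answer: Rational(-1, 32668) ≈ -3.0611e-5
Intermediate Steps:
Function('Y')(G, b) = 3684 (Function('Y')(G, b) = Mul(-4, -921) = 3684)
Function('v')(U) = Add(4, U)
Pow(Add(Function('Y')(-517, -470), Mul(Add(Mul(Function('v')(-3), Add(7, -8)), 285), -128)), -1) = Pow(Add(3684, Mul(Add(Mul(Add(4, -3), Add(7, -8)), 285), -128)), -1) = Pow(Add(3684, Mul(Add(Mul(1, -1), 285), -128)), -1) = Pow(Add(3684, Mul(Add(-1, 285), -128)), -1) = Pow(Add(3684, Mul(284, -128)), -1) = Pow(Add(3684, -36352), -1) = Pow(-32668, -1) = Rational(-1, 32668)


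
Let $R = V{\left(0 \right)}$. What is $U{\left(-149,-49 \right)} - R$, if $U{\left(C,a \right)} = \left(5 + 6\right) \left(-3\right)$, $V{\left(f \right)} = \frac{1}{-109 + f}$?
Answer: $- \frac{3596}{109} \approx -32.991$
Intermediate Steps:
$R = - \frac{1}{109}$ ($R = \frac{1}{-109 + 0} = \frac{1}{-109} = - \frac{1}{109} \approx -0.0091743$)
$U{\left(C,a \right)} = -33$ ($U{\left(C,a \right)} = 11 \left(-3\right) = -33$)
$U{\left(-149,-49 \right)} - R = -33 - - \frac{1}{109} = -33 + \frac{1}{109} = - \frac{3596}{109}$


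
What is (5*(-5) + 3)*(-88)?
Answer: 1936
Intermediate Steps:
(5*(-5) + 3)*(-88) = (-25 + 3)*(-88) = -22*(-88) = 1936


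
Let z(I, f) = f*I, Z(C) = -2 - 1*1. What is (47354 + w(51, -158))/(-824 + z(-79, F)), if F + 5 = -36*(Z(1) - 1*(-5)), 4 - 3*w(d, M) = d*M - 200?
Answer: 50108/5259 ≈ 9.5280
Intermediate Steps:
Z(C) = -3 (Z(C) = -2 - 1 = -3)
w(d, M) = 68 - M*d/3 (w(d, M) = 4/3 - (d*M - 200)/3 = 4/3 - (M*d - 200)/3 = 4/3 - (-200 + M*d)/3 = 4/3 + (200/3 - M*d/3) = 68 - M*d/3)
F = -77 (F = -5 - 36*(-3 - 1*(-5)) = -5 - 36*(-3 + 5) = -5 - 36*2 = -5 - 72 = -77)
z(I, f) = I*f
(47354 + w(51, -158))/(-824 + z(-79, F)) = (47354 + (68 - 1/3*(-158)*51))/(-824 - 79*(-77)) = (47354 + (68 + 2686))/(-824 + 6083) = (47354 + 2754)/5259 = 50108*(1/5259) = 50108/5259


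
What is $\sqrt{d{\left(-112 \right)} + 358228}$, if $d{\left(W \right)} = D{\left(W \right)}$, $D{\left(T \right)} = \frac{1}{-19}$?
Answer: $\frac{3 \sqrt{14368921}}{19} \approx 598.52$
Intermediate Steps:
$D{\left(T \right)} = - \frac{1}{19}$
$d{\left(W \right)} = - \frac{1}{19}$
$\sqrt{d{\left(-112 \right)} + 358228} = \sqrt{- \frac{1}{19} + 358228} = \sqrt{\frac{6806331}{19}} = \frac{3 \sqrt{14368921}}{19}$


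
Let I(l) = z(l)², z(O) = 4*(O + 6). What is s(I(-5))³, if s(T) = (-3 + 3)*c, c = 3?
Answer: 0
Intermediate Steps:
z(O) = 24 + 4*O (z(O) = 4*(6 + O) = 24 + 4*O)
I(l) = (24 + 4*l)²
s(T) = 0 (s(T) = (-3 + 3)*3 = 0*3 = 0)
s(I(-5))³ = 0³ = 0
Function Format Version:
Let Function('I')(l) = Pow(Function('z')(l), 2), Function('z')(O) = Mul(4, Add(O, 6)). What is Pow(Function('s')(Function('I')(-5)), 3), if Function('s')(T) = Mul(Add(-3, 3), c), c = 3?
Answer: 0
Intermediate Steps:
Function('z')(O) = Add(24, Mul(4, O)) (Function('z')(O) = Mul(4, Add(6, O)) = Add(24, Mul(4, O)))
Function('I')(l) = Pow(Add(24, Mul(4, l)), 2)
Function('s')(T) = 0 (Function('s')(T) = Mul(Add(-3, 3), 3) = Mul(0, 3) = 0)
Pow(Function('s')(Function('I')(-5)), 3) = Pow(0, 3) = 0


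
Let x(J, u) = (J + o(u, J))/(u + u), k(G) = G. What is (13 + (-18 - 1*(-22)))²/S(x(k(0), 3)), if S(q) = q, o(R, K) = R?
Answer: 578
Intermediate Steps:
x(J, u) = (J + u)/(2*u) (x(J, u) = (J + u)/(u + u) = (J + u)/((2*u)) = (J + u)*(1/(2*u)) = (J + u)/(2*u))
(13 + (-18 - 1*(-22)))²/S(x(k(0), 3)) = (13 + (-18 - 1*(-22)))²/(((½)*(0 + 3)/3)) = (13 + (-18 + 22))²/(((½)*(⅓)*3)) = (13 + 4)²/(½) = 17²*2 = 289*2 = 578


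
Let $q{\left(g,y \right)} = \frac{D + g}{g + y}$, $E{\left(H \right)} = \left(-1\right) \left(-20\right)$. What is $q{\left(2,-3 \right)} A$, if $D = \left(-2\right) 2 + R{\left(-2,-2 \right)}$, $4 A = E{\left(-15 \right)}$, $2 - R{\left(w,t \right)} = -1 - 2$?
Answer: $-15$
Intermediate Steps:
$R{\left(w,t \right)} = 5$ ($R{\left(w,t \right)} = 2 - \left(-1 - 2\right) = 2 - -3 = 2 + 3 = 5$)
$E{\left(H \right)} = 20$
$A = 5$ ($A = \frac{1}{4} \cdot 20 = 5$)
$D = 1$ ($D = \left(-2\right) 2 + 5 = -4 + 5 = 1$)
$q{\left(g,y \right)} = \frac{1 + g}{g + y}$
$q{\left(2,-3 \right)} A = \frac{1 + 2}{2 - 3} \cdot 5 = \frac{1}{-1} \cdot 3 \cdot 5 = \left(-1\right) 3 \cdot 5 = \left(-3\right) 5 = -15$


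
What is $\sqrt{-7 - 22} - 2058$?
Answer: $-2058 + i \sqrt{29} \approx -2058.0 + 5.3852 i$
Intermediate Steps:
$\sqrt{-7 - 22} - 2058 = \sqrt{-29} - 2058 = i \sqrt{29} - 2058 = -2058 + i \sqrt{29}$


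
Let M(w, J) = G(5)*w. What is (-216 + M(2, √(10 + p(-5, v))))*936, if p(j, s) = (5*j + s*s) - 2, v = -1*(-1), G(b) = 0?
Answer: -202176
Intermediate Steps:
v = 1
p(j, s) = -2 + s² + 5*j (p(j, s) = (5*j + s²) - 2 = (s² + 5*j) - 2 = -2 + s² + 5*j)
M(w, J) = 0 (M(w, J) = 0*w = 0)
(-216 + M(2, √(10 + p(-5, v))))*936 = (-216 + 0)*936 = -216*936 = -202176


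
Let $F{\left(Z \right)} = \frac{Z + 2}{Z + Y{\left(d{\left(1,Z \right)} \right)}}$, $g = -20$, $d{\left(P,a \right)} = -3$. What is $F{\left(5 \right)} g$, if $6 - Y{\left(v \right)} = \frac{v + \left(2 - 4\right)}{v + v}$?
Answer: $- \frac{840}{61} \approx -13.77$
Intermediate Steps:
$Y{\left(v \right)} = 6 - \frac{-2 + v}{2 v}$ ($Y{\left(v \right)} = 6 - \frac{v + \left(2 - 4\right)}{v + v} = 6 - \frac{v - 2}{2 v} = 6 - \left(-2 + v\right) \frac{1}{2 v} = 6 - \frac{-2 + v}{2 v}$)
$F{\left(Z \right)} = \frac{2 + Z}{\frac{31}{6} + Z}$ ($F{\left(Z \right)} = \frac{Z + 2}{Z + \left(\frac{11}{2} + \frac{1}{-3}\right)} = \frac{2 + Z}{Z + \left(\frac{11}{2} - \frac{1}{3}\right)} = \frac{2 + Z}{Z + \frac{31}{6}} = \frac{2 + Z}{\frac{31}{6} + Z}$)
$F{\left(5 \right)} g = \frac{6 \left(2 + 5\right)}{31 + 6 \cdot 5} \left(-20\right) = 6 \frac{1}{31 + 30} \cdot 7 \left(-20\right) = 6 \cdot \frac{1}{61} \cdot 7 \left(-20\right) = \frac{42}{61} \left(-20\right) = - \frac{840}{61}$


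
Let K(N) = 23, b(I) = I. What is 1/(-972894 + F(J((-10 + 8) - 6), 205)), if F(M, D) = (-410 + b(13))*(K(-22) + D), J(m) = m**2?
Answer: -1/1063410 ≈ -9.4037e-7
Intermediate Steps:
F(M, D) = -9131 - 397*D (F(M, D) = (-410 + 13)*(23 + D) = -397*(23 + D) = -9131 - 397*D)
1/(-972894 + F(J((-10 + 8) - 6), 205)) = 1/(-972894 + (-9131 - 397*205)) = 1/(-972894 + (-9131 - 81385)) = 1/(-972894 - 90516) = 1/(-1063410) = -1/1063410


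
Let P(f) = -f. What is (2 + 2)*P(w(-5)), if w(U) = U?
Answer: 20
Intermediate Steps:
(2 + 2)*P(w(-5)) = (2 + 2)*(-1*(-5)) = 4*5 = 20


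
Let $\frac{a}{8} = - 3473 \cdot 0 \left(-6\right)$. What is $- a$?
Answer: $0$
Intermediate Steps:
$a = 0$ ($a = 8 \left(- 3473 \cdot 0 \left(-6\right)\right) = 8 \left(\left(-3473\right) 0\right) = 8 \cdot 0 = 0$)
$- a = \left(-1\right) 0 = 0$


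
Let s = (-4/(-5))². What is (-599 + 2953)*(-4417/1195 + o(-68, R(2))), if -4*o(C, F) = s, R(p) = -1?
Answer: -54238514/5975 ≈ -9077.6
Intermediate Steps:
s = 16/25 (s = (-4*(-⅕))² = (⅘)² = 16/25 ≈ 0.64000)
o(C, F) = -4/25 (o(C, F) = -¼*16/25 = -4/25)
(-599 + 2953)*(-4417/1195 + o(-68, R(2))) = (-599 + 2953)*(-4417/1195 - 4/25) = 2354*(-4417*1/1195 - 4/25) = 2354*(-4417/1195 - 4/25) = 2354*(-23041/5975) = -54238514/5975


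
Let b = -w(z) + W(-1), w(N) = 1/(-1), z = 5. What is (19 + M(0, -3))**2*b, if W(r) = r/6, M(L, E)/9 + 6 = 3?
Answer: 160/3 ≈ 53.333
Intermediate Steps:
w(N) = -1
M(L, E) = -27 (M(L, E) = -54 + 9*3 = -54 + 27 = -27)
W(r) = r/6 (W(r) = r*(1/6) = r/6)
b = 5/6 (b = -1*(-1) + (1/6)*(-1) = 1 - 1/6 = 5/6 ≈ 0.83333)
(19 + M(0, -3))**2*b = (19 - 27)**2*(5/6) = (-8)**2*(5/6) = 64*(5/6) = 160/3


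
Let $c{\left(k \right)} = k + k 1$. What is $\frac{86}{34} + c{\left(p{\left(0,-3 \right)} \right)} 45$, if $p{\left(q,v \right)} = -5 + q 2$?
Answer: $- \frac{7607}{17} \approx -447.47$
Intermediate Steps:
$p{\left(q,v \right)} = -5 + 2 q$
$c{\left(k \right)} = 2 k$ ($c{\left(k \right)} = k + k = 2 k$)
$\frac{86}{34} + c{\left(p{\left(0,-3 \right)} \right)} 45 = \frac{86}{34} + 2 \left(-5 + 2 \cdot 0\right) 45 = 86 \cdot \frac{1}{34} + 2 \left(-5 + 0\right) 45 = \frac{43}{17} + 2 \left(-5\right) 45 = \frac{43}{17} - 450 = - \frac{7607}{17}$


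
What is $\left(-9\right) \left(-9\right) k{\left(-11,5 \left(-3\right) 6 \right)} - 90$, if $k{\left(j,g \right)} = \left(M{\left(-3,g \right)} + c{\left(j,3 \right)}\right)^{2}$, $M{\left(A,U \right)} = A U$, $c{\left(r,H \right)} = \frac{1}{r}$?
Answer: $\frac{714000951}{121} \approx 5.9008 \cdot 10^{6}$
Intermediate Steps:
$k{\left(j,g \right)} = \left(\frac{1}{j} - 3 g\right)^{2}$ ($k{\left(j,g \right)} = \left(- 3 g + \frac{1}{j}\right)^{2} = \left(\frac{1}{j} - 3 g\right)^{2}$)
$\left(-9\right) \left(-9\right) k{\left(-11,5 \left(-3\right) 6 \right)} - 90 = \left(-9\right) \left(-9\right) \frac{\left(-1 + 3 \cdot 5 \left(-3\right) 6 \left(-11\right)\right)^{2}}{121} - 90 = 81 \frac{\left(-1 + 3 \left(\left(-15\right) 6\right) \left(-11\right)\right)^{2}}{121} - 90 = 81 \frac{\left(-1 + 3 \left(-90\right) \left(-11\right)\right)^{2}}{121} - 90 = 81 \frac{\left(-1 + 2970\right)^{2}}{121} - 90 = 81 \frac{2969^{2}}{121} - 90 = 81 \cdot \frac{1}{121} \cdot 8814961 - 90 = 81 \cdot \frac{8814961}{121} - 90 = \frac{714011841}{121} - 90 = \frac{714000951}{121}$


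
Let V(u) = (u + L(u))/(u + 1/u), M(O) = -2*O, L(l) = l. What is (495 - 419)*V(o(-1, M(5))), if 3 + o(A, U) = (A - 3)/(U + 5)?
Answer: 9196/73 ≈ 125.97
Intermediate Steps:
o(A, U) = -3 + (-3 + A)/(5 + U) (o(A, U) = -3 + (A - 3)/(U + 5) = -3 + (-3 + A)/(5 + U))
V(u) = 2*u/(u + 1/u) (V(u) = (u + u)/(u + 1/u) = (2*u)/(u + 1/u) = 2*u/(u + 1/u))
(495 - 419)*V(o(-1, M(5))) = (495 - 419)*(2*((-18 - 1 - (-6)*5)/(5 - 2*5))²/(1 + ((-18 - 1 - (-6)*5)/(5 - 2*5))²)) = 76*(2*((-18 - 1 - 3*(-10))/(5 - 10))²/(1 + ((-18 - 1 - 3*(-10))/(5 - 10))²)) = 76*(2*((-18 - 1 + 30)/(-5))²/(1 + ((-18 - 1 + 30)/(-5))²)) = 76*(2*(-⅕*11)²/(1 + (-⅕*11)²)) = 76*(2*(-11/5)²/(1 + (-11/5)²)) = 76*(2*(121/25)/(1 + 121/25)) = 76*(2*(121/25)/(146/25)) = 76*(2*(121/25)*(25/146)) = 76*(121/73) = 9196/73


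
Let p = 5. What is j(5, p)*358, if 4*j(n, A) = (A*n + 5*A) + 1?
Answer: 9129/2 ≈ 4564.5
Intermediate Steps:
j(n, A) = 1/4 + 5*A/4 + A*n/4 (j(n, A) = ((A*n + 5*A) + 1)/4 = ((5*A + A*n) + 1)/4 = (1 + 5*A + A*n)/4 = 1/4 + 5*A/4 + A*n/4)
j(5, p)*358 = (1/4 + (5/4)*5 + (1/4)*5*5)*358 = (1/4 + 25/4 + 25/4)*358 = (51/4)*358 = 9129/2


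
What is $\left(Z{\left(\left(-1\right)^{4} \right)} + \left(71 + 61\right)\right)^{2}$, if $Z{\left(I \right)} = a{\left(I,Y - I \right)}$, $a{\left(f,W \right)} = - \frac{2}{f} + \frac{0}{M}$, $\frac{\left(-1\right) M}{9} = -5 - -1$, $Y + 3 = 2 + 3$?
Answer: $16900$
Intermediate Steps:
$Y = 2$ ($Y = -3 + \left(2 + 3\right) = -3 + 5 = 2$)
$M = 36$ ($M = - 9 \left(-5 - -1\right) = - 9 \left(-5 + 1\right) = \left(-9\right) \left(-4\right) = 36$)
$a{\left(f,W \right)} = - \frac{2}{f}$ ($a{\left(f,W \right)} = - \frac{2}{f} + \frac{0}{36} = - \frac{2}{f} + 0 \cdot \frac{1}{36} = - \frac{2}{f} + 0 = - \frac{2}{f}$)
$Z{\left(I \right)} = - \frac{2}{I}$
$\left(Z{\left(\left(-1\right)^{4} \right)} + \left(71 + 61\right)\right)^{2} = \left(- \frac{2}{\left(-1\right)^{4}} + \left(71 + 61\right)\right)^{2} = \left(- \frac{2}{1} + 132\right)^{2} = \left(\left(-2\right) 1 + 132\right)^{2} = \left(-2 + 132\right)^{2} = 130^{2} = 16900$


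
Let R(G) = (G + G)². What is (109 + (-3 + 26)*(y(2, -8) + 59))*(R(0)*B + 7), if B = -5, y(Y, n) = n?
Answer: 8974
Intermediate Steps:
R(G) = 4*G² (R(G) = (2*G)² = 4*G²)
(109 + (-3 + 26)*(y(2, -8) + 59))*(R(0)*B + 7) = (109 + (-3 + 26)*(-8 + 59))*((4*0²)*(-5) + 7) = (109 + 23*51)*((4*0)*(-5) + 7) = (109 + 1173)*(0*(-5) + 7) = 1282*(0 + 7) = 1282*7 = 8974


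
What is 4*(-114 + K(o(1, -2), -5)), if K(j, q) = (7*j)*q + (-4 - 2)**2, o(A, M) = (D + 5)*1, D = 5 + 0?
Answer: -1712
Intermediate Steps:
D = 5
o(A, M) = 10 (o(A, M) = (5 + 5)*1 = 10*1 = 10)
K(j, q) = 36 + 7*j*q (K(j, q) = 7*j*q + (-6)**2 = 7*j*q + 36 = 36 + 7*j*q)
4*(-114 + K(o(1, -2), -5)) = 4*(-114 + (36 + 7*10*(-5))) = 4*(-114 + (36 - 350)) = 4*(-114 - 314) = 4*(-428) = -1712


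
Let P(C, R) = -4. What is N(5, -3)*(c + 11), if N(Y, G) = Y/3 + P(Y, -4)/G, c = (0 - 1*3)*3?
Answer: 6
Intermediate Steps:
c = -9 (c = (0 - 3)*3 = -3*3 = -9)
N(Y, G) = -4/G + Y/3 (N(Y, G) = Y/3 - 4/G = -4/G + Y/3)
N(5, -3)*(c + 11) = (-4/(-3) + (⅓)*5)*(-9 + 11) = (-4*(-⅓) + 5/3)*2 = (4/3 + 5/3)*2 = 3*2 = 6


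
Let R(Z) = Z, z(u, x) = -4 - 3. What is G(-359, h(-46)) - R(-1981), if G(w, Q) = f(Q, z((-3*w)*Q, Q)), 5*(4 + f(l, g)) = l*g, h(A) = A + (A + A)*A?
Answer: -19417/5 ≈ -3883.4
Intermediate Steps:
z(u, x) = -7
h(A) = A + 2*A**2 (h(A) = A + (2*A)*A = A + 2*A**2)
f(l, g) = -4 + g*l/5 (f(l, g) = -4 + (l*g)/5 = -4 + (g*l)/5 = -4 + g*l/5)
G(w, Q) = -4 - 7*Q/5 (G(w, Q) = -4 + (1/5)*(-7)*Q = -4 - 7*Q/5)
G(-359, h(-46)) - R(-1981) = (-4 - (-322)*(1 + 2*(-46))/5) - 1*(-1981) = (-4 - (-322)*(1 - 92)/5) + 1981 = (-4 - (-322)*(-91)/5) + 1981 = (-4 - 7/5*4186) + 1981 = (-4 - 29302/5) + 1981 = -29322/5 + 1981 = -19417/5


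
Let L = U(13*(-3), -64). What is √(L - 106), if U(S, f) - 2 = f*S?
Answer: 2*√598 ≈ 48.908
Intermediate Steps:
U(S, f) = 2 + S*f (U(S, f) = 2 + f*S = 2 + S*f)
L = 2498 (L = 2 + (13*(-3))*(-64) = 2 - 39*(-64) = 2 + 2496 = 2498)
√(L - 106) = √(2498 - 106) = √2392 = 2*√598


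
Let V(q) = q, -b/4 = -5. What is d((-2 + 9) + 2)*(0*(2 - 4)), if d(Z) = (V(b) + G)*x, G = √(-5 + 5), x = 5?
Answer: 0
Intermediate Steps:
b = 20 (b = -4*(-5) = 20)
G = 0 (G = √0 = 0)
d(Z) = 100 (d(Z) = (20 + 0)*5 = 20*5 = 100)
d((-2 + 9) + 2)*(0*(2 - 4)) = 100*(0*(2 - 4)) = 100*(0*(-2)) = 100*0 = 0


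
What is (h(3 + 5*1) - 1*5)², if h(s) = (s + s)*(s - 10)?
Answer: 1369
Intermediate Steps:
h(s) = 2*s*(-10 + s) (h(s) = (2*s)*(-10 + s) = 2*s*(-10 + s))
(h(3 + 5*1) - 1*5)² = (2*(3 + 5*1)*(-10 + (3 + 5*1)) - 1*5)² = (2*(3 + 5)*(-10 + (3 + 5)) - 5)² = (2*8*(-10 + 8) - 5)² = (2*8*(-2) - 5)² = (-32 - 5)² = (-37)² = 1369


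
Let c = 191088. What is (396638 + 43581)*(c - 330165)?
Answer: -61224337863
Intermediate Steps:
(396638 + 43581)*(c - 330165) = (396638 + 43581)*(191088 - 330165) = 440219*(-139077) = -61224337863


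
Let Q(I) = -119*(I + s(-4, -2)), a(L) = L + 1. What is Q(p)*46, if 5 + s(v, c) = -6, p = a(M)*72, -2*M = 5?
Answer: 651406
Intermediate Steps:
M = -5/2 (M = -½*5 = -5/2 ≈ -2.5000)
a(L) = 1 + L
p = -108 (p = (1 - 5/2)*72 = -3/2*72 = -108)
s(v, c) = -11 (s(v, c) = -5 - 6 = -11)
Q(I) = 1309 - 119*I (Q(I) = -119*(I - 11) = -119*(-11 + I) = 1309 - 119*I)
Q(p)*46 = (1309 - 119*(-108))*46 = (1309 + 12852)*46 = 14161*46 = 651406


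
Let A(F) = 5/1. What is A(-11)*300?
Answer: 1500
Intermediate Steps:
A(F) = 5 (A(F) = 5*1 = 5)
A(-11)*300 = 5*300 = 1500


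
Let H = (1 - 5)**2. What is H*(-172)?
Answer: -2752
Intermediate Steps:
H = 16 (H = (-4)**2 = 16)
H*(-172) = 16*(-172) = -2752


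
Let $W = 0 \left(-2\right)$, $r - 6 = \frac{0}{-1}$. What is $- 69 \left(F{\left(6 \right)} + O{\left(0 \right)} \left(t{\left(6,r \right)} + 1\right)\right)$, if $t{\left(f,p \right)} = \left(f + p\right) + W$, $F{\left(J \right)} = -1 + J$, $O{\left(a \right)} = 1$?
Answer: $-1242$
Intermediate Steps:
$r = 6$ ($r = 6 + \frac{0}{-1} = 6 + 0 \left(-1\right) = 6 + 0 = 6$)
$W = 0$
$t{\left(f,p \right)} = f + p$ ($t{\left(f,p \right)} = \left(f + p\right) + 0 = f + p$)
$- 69 \left(F{\left(6 \right)} + O{\left(0 \right)} \left(t{\left(6,r \right)} + 1\right)\right) = - 69 \left(\left(-1 + 6\right) + 1 \left(\left(6 + 6\right) + 1\right)\right) = - 69 \left(5 + 1 \left(12 + 1\right)\right) = - 69 \left(5 + 1 \cdot 13\right) = - 69 \left(5 + 13\right) = \left(-69\right) 18 = -1242$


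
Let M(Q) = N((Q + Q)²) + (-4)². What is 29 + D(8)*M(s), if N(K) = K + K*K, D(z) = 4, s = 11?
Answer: 939053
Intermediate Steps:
N(K) = K + K²
M(Q) = 16 + 4*Q²*(1 + 4*Q²) (M(Q) = (Q + Q)²*(1 + (Q + Q)²) + (-4)² = (2*Q)²*(1 + (2*Q)²) + 16 = (4*Q²)*(1 + 4*Q²) + 16 = 4*Q²*(1 + 4*Q²) + 16 = 16 + 4*Q²*(1 + 4*Q²))
29 + D(8)*M(s) = 29 + 4*(16 + 4*11² + 16*11⁴) = 29 + 4*(16 + 4*121 + 16*14641) = 29 + 4*(16 + 484 + 234256) = 29 + 4*234756 = 29 + 939024 = 939053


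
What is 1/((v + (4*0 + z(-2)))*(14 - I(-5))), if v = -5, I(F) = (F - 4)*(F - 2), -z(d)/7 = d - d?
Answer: 1/245 ≈ 0.0040816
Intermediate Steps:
z(d) = 0 (z(d) = -7*(d - d) = -7*0 = 0)
I(F) = (-4 + F)*(-2 + F)
1/((v + (4*0 + z(-2)))*(14 - I(-5))) = 1/((-5 + (4*0 + 0))*(14 - (8 + (-5)**2 - 6*(-5)))) = 1/((-5 + (0 + 0))*(14 - (8 + 25 + 30))) = 1/((-5 + 0)*(14 - 1*63)) = 1/(-5*(14 - 63)) = 1/(-5*(-49)) = 1/245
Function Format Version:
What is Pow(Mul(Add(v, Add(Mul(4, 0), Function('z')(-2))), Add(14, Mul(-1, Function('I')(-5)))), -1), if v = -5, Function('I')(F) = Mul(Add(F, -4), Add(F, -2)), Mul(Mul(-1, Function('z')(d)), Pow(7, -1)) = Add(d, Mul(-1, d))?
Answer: Rational(1, 245) ≈ 0.0040816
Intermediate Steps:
Function('z')(d) = 0 (Function('z')(d) = Mul(-7, Add(d, Mul(-1, d))) = Mul(-7, 0) = 0)
Function('I')(F) = Mul(Add(-4, F), Add(-2, F))
Pow(Mul(Add(v, Add(Mul(4, 0), Function('z')(-2))), Add(14, Mul(-1, Function('I')(-5)))), -1) = Pow(Mul(Add(-5, Add(Mul(4, 0), 0)), Add(14, Mul(-1, Add(8, Pow(-5, 2), Mul(-6, -5))))), -1) = Pow(Mul(Add(-5, Add(0, 0)), Add(14, Mul(-1, Add(8, 25, 30)))), -1) = Pow(Mul(Add(-5, 0), Add(14, Mul(-1, 63))), -1) = Pow(Mul(-5, Add(14, -63)), -1) = Pow(Mul(-5, -49), -1) = Pow(245, -1) = Rational(1, 245)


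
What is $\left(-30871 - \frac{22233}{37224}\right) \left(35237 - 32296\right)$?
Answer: $- \frac{1126564105039}{12408} \approx -9.0793 \cdot 10^{7}$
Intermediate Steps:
$\left(-30871 - \frac{22233}{37224}\right) \left(35237 - 32296\right) = \left(-30871 - \frac{7411}{12408}\right) 2941 = \left(- \frac{383054779}{12408}\right) 2941 = - \frac{1126564105039}{12408}$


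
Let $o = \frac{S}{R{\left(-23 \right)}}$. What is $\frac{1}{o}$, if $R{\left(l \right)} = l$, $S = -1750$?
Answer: $\frac{23}{1750} \approx 0.013143$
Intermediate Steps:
$o = \frac{1750}{23}$ ($o = - \frac{1750}{-23} = \left(-1750\right) \left(- \frac{1}{23}\right) = \frac{1750}{23} \approx 76.087$)
$\frac{1}{o} = \frac{1}{\frac{1750}{23}} = \frac{23}{1750}$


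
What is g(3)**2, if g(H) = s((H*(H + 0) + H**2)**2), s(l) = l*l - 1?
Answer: 11019750625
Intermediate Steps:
s(l) = -1 + l**2 (s(l) = l**2 - 1 = -1 + l**2)
g(H) = -1 + 16*H**8 (g(H) = -1 + ((H*(H + 0) + H**2)**2)**2 = -1 + ((H*H + H**2)**2)**2 = -1 + ((H**2 + H**2)**2)**2 = -1 + ((2*H**2)**2)**2 = -1 + (4*H**4)**2 = -1 + 16*H**8)
g(3)**2 = (-1 + 16*3**8)**2 = (-1 + 16*6561)**2 = (-1 + 104976)**2 = 104975**2 = 11019750625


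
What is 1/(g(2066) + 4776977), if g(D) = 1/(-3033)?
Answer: 3033/14488571240 ≈ 2.0934e-7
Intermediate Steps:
g(D) = -1/3033
1/(g(2066) + 4776977) = 1/(-1/3033 + 4776977) = 1/(14488571240/3033) = 3033/14488571240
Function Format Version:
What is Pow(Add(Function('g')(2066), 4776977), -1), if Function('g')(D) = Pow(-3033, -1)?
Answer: Rational(3033, 14488571240) ≈ 2.0934e-7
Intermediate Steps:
Function('g')(D) = Rational(-1, 3033)
Pow(Add(Function('g')(2066), 4776977), -1) = Pow(Add(Rational(-1, 3033), 4776977), -1) = Pow(Rational(14488571240, 3033), -1) = Rational(3033, 14488571240)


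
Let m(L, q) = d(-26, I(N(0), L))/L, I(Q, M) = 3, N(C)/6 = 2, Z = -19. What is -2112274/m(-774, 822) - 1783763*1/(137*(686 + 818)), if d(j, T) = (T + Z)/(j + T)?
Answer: 484247591326981/206048 ≈ 2.3502e+9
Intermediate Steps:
N(C) = 12 (N(C) = 6*2 = 12)
d(j, T) = (-19 + T)/(T + j) (d(j, T) = (T - 19)/(j + T) = (-19 + T)/(T + j))
m(L, q) = 16/(23*L) (m(L, q) = ((-19 + 3)/(3 - 26))/L = (-16/(-23))/L = (-1/23*(-16))/L = 16/(23*L))
-2112274/m(-774, 822) - 1783763*1/(137*(686 + 818)) = -2112274/((16/23)/(-774)) - 1783763*1/(137*(686 + 818)) = -2112274/((16/23)*(-1/774)) - 1783763/(137*1504) = -2112274/(-8/8901) - 1783763/206048 = -2112274*(-8901/8) - 1783763*1/206048 = 9400675437/4 - 1783763/206048 = 484247591326981/206048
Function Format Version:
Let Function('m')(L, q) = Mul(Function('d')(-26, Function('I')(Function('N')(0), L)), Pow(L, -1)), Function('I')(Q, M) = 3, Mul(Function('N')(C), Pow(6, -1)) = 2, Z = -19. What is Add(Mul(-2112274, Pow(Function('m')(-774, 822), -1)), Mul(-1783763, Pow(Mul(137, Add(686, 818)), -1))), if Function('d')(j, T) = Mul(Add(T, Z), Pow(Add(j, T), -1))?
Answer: Rational(484247591326981, 206048) ≈ 2.3502e+9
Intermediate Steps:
Function('N')(C) = 12 (Function('N')(C) = Mul(6, 2) = 12)
Function('d')(j, T) = Mul(Pow(Add(T, j), -1), Add(-19, T)) (Function('d')(j, T) = Mul(Add(T, -19), Pow(Add(j, T), -1)) = Mul(Add(-19, T), Pow(Add(T, j), -1)) = Mul(Pow(Add(T, j), -1), Add(-19, T)))
Function('m')(L, q) = Mul(Rational(16, 23), Pow(L, -1)) (Function('m')(L, q) = Mul(Mul(Pow(Add(3, -26), -1), Add(-19, 3)), Pow(L, -1)) = Mul(Mul(Pow(-23, -1), -16), Pow(L, -1)) = Mul(Mul(Rational(-1, 23), -16), Pow(L, -1)) = Mul(Rational(16, 23), Pow(L, -1)))
Add(Mul(-2112274, Pow(Function('m')(-774, 822), -1)), Mul(-1783763, Pow(Mul(137, Add(686, 818)), -1))) = Add(Mul(-2112274, Pow(Mul(Rational(16, 23), Pow(-774, -1)), -1)), Mul(-1783763, Pow(Mul(137, Add(686, 818)), -1))) = Add(Mul(-2112274, Pow(Mul(Rational(16, 23), Rational(-1, 774)), -1)), Mul(-1783763, Pow(Mul(137, 1504), -1))) = Add(Mul(-2112274, Pow(Rational(-8, 8901), -1)), Mul(-1783763, Pow(206048, -1))) = Add(Mul(-2112274, Rational(-8901, 8)), Mul(-1783763, Rational(1, 206048))) = Add(Rational(9400675437, 4), Rational(-1783763, 206048)) = Rational(484247591326981, 206048)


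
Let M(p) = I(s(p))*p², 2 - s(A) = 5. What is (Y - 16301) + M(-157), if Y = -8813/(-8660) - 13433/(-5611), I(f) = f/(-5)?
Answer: -73284769093/48591260 ≈ -1508.2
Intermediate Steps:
s(A) = -3 (s(A) = 2 - 1*5 = 2 - 5 = -3)
I(f) = -f/5 (I(f) = f*(-⅕) = -f/5)
Y = 165779523/48591260 (Y = -8813*(-1/8660) - 13433*(-1/5611) = 8813/8660 + 13433/5611 = 165779523/48591260 ≈ 3.4117)
M(p) = 3*p²/5 (M(p) = (-⅕*(-3))*p² = 3*p²/5)
(Y - 16301) + M(-157) = (165779523/48591260 - 16301) + (⅗)*(-157)² = -791920349737/48591260 + (⅗)*24649 = -791920349737/48591260 + 73947/5 = -73284769093/48591260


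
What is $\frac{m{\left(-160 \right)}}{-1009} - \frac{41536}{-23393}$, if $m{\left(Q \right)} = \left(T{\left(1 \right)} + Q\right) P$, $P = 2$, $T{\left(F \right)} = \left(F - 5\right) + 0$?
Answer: $\frac{49582728}{23603537} \approx 2.1006$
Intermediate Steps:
$T{\left(F \right)} = -5 + F$ ($T{\left(F \right)} = \left(-5 + F\right) + 0 = -5 + F$)
$m{\left(Q \right)} = -8 + 2 Q$ ($m{\left(Q \right)} = \left(\left(-5 + 1\right) + Q\right) 2 = \left(-4 + Q\right) 2 = -8 + 2 Q$)
$\frac{m{\left(-160 \right)}}{-1009} - \frac{41536}{-23393} = \frac{-8 + 2 \left(-160\right)}{-1009} - \frac{41536}{-23393} = \left(-8 - 320\right) \left(- \frac{1}{1009}\right) - - \frac{41536}{23393} = \left(-328\right) \left(- \frac{1}{1009}\right) + \frac{41536}{23393} = \frac{328}{1009} + \frac{41536}{23393} = \frac{49582728}{23603537}$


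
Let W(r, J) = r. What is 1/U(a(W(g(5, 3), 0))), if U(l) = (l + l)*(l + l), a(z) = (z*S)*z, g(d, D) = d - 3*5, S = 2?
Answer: 1/160000 ≈ 6.2500e-6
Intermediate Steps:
g(d, D) = -15 + d (g(d, D) = d - 15 = -15 + d)
a(z) = 2*z**2 (a(z) = (z*2)*z = (2*z)*z = 2*z**2)
U(l) = 4*l**2 (U(l) = (2*l)*(2*l) = 4*l**2)
1/U(a(W(g(5, 3), 0))) = 1/(4*(2*(-15 + 5)**2)**2) = 1/(4*(2*(-10)**2)**2) = 1/(4*(2*100)**2) = 1/(4*200**2) = 1/(4*40000) = 1/160000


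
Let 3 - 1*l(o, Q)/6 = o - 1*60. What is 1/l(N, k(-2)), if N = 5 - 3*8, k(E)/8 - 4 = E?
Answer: 1/492 ≈ 0.0020325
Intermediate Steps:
k(E) = 32 + 8*E
N = -19 (N = 5 - 24 = -19)
l(o, Q) = 378 - 6*o (l(o, Q) = 18 - 6*(o - 1*60) = 18 - 6*(o - 60) = 18 - 6*(-60 + o) = 18 + (360 - 6*o) = 378 - 6*o)
1/l(N, k(-2)) = 1/(378 - 6*(-19)) = 1/(378 + 114) = 1/492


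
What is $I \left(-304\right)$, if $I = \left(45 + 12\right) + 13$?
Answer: $-21280$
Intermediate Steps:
$I = 70$ ($I = 57 + 13 = 70$)
$I \left(-304\right) = 70 \left(-304\right) = -21280$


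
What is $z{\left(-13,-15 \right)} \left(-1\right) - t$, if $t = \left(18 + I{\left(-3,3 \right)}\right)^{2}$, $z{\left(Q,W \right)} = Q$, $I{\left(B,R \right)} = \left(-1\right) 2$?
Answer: $-243$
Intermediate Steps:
$I{\left(B,R \right)} = -2$
$t = 256$ ($t = \left(18 - 2\right)^{2} = 16^{2} = 256$)
$z{\left(-13,-15 \right)} \left(-1\right) - t = \left(-13\right) \left(-1\right) - 256 = 13 - 256 = -243$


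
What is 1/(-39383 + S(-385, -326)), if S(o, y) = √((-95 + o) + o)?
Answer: -39383/1551021554 - I*√865/1551021554 ≈ -2.5392e-5 - 1.8962e-8*I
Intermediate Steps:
S(o, y) = √(-95 + 2*o)
1/(-39383 + S(-385, -326)) = 1/(-39383 + √(-95 + 2*(-385))) = 1/(-39383 + √(-95 - 770)) = 1/(-39383 + √(-865)) = 1/(-39383 + I*√865)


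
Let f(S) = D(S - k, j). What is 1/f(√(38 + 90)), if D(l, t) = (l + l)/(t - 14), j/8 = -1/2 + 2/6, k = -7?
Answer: 161/237 - 184*√2/237 ≈ -0.41863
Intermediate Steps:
j = -4/3 (j = 8*(-1/2 + 2/6) = 8*(-1*½ + 2*(⅙)) = 8*(-½ + ⅓) = 8*(-⅙) = -4/3 ≈ -1.3333)
D(l, t) = 2*l/(-14 + t) (D(l, t) = (2*l)/(-14 + t) = 2*l/(-14 + t))
f(S) = -21/23 - 3*S/23 (f(S) = 2*(S - 1*(-7))/(-14 - 4/3) = 2*(S + 7)/(-46/3) = 2*(7 + S)*(-3/46) = -21/23 - 3*S/23)
1/f(√(38 + 90)) = 1/(-21/23 - 3*√(38 + 90)/23) = 1/(-21/23 - 24*√2/23)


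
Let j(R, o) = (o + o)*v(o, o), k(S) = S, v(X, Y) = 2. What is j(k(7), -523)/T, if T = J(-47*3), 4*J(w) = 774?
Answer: -4184/387 ≈ -10.811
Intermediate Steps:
J(w) = 387/2 (J(w) = (1/4)*774 = 387/2)
j(R, o) = 4*o (j(R, o) = (o + o)*2 = (2*o)*2 = 4*o)
T = 387/2 ≈ 193.50
j(k(7), -523)/T = (4*(-523))/(387/2) = -2092*2/387 = -4184/387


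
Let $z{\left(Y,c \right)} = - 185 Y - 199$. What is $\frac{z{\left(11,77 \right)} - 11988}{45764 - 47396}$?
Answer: $\frac{7111}{816} \approx 8.7145$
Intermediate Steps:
$z{\left(Y,c \right)} = -199 - 185 Y$
$\frac{z{\left(11,77 \right)} - 11988}{45764 - 47396} = \frac{\left(-199 - 2035\right) - 11988}{45764 - 47396} = \frac{\left(-199 - 2035\right) - 11988}{-1632} = \left(-2234 - 11988\right) \left(- \frac{1}{1632}\right) = \left(-14222\right) \left(- \frac{1}{1632}\right) = \frac{7111}{816}$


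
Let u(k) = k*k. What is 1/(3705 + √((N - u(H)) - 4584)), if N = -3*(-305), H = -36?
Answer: 247/915466 - I*√4965/13731990 ≈ 0.00026981 - 5.1313e-6*I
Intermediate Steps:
u(k) = k²
N = 915
1/(3705 + √((N - u(H)) - 4584)) = 1/(3705 + √((915 - 1*(-36)²) - 4584)) = 1/(3705 + √((915 - 1*1296) - 4584)) = 1/(3705 + √((915 - 1296) - 4584)) = 1/(3705 + √(-381 - 4584)) = 1/(3705 + √(-4965)) = 1/(3705 + I*√4965)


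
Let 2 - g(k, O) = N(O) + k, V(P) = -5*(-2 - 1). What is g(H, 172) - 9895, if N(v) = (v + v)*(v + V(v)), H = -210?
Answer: -74011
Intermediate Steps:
V(P) = 15 (V(P) = -5*(-3) = 15)
N(v) = 2*v*(15 + v) (N(v) = (v + v)*(v + 15) = (2*v)*(15 + v) = 2*v*(15 + v))
g(k, O) = 2 - k - 2*O*(15 + O) (g(k, O) = 2 - (2*O*(15 + O) + k) = 2 - (k + 2*O*(15 + O)) = 2 + (-k - 2*O*(15 + O)) = 2 - k - 2*O*(15 + O))
g(H, 172) - 9895 = (2 - 1*(-210) - 2*172*(15 + 172)) - 9895 = (2 + 210 - 2*172*187) - 9895 = (2 + 210 - 64328) - 9895 = -64116 - 9895 = -74011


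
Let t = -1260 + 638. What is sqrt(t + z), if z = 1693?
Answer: 3*sqrt(119) ≈ 32.726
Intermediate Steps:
t = -622
sqrt(t + z) = sqrt(-622 + 1693) = sqrt(1071) = 3*sqrt(119)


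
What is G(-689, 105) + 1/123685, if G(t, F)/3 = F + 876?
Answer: 364004956/123685 ≈ 2943.0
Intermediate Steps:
G(t, F) = 2628 + 3*F (G(t, F) = 3*(F + 876) = 3*(876 + F) = 2628 + 3*F)
G(-689, 105) + 1/123685 = (2628 + 3*105) + 1/123685 = (2628 + 315) + 1/123685 = 2943 + 1/123685 = 364004956/123685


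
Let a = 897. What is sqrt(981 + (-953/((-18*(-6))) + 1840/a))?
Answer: sqrt(53344785)/234 ≈ 31.213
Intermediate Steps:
sqrt(981 + (-953/((-18*(-6))) + 1840/a)) = sqrt(981 + (-953/((-18*(-6))) + 1840/897)) = sqrt(981 + (-953/108 + 1840*(1/897))) = sqrt(981 + (-953*1/108 + 80/39)) = sqrt(981 + (-953/108 + 80/39)) = sqrt(981 - 9509/1404) = sqrt(1367815/1404) = sqrt(53344785)/234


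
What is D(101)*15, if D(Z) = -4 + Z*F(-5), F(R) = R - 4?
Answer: -13695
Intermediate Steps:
F(R) = -4 + R
D(Z) = -4 - 9*Z (D(Z) = -4 + Z*(-4 - 5) = -4 + Z*(-9) = -4 - 9*Z)
D(101)*15 = (-4 - 9*101)*15 = (-4 - 909)*15 = -913*15 = -13695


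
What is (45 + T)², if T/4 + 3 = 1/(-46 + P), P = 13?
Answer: 1177225/1089 ≈ 1081.0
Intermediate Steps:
T = -400/33 (T = -12 + 4/(-46 + 13) = -12 + 4/(-33) = -12 + 4*(-1/33) = -12 - 4/33 = -400/33 ≈ -12.121)
(45 + T)² = (45 - 400/33)² = (1085/33)² = 1177225/1089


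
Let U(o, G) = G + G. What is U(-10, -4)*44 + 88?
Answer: -264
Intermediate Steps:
U(o, G) = 2*G
U(-10, -4)*44 + 88 = (2*(-4))*44 + 88 = -8*44 + 88 = -352 + 88 = -264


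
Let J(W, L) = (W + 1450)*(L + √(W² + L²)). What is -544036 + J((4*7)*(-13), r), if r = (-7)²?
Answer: -490822 + 7602*√2753 ≈ -91952.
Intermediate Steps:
r = 49
J(W, L) = (1450 + W)*(L + √(L² + W²))
-544036 + J((4*7)*(-13), r) = -544036 + (1450*49 + 1450*√(49² + ((4*7)*(-13))²) + 49*((4*7)*(-13)) + ((4*7)*(-13))*√(49² + ((4*7)*(-13))²)) = -544036 + (71050 + 1450*√(2401 + (28*(-13))²) + 49*(28*(-13)) + (28*(-13))*√(2401 + (28*(-13))²)) = -544036 + (71050 + 1450*√(2401 + (-364)²) + 49*(-364) - 364*√(2401 + (-364)²)) = -544036 + (71050 + 1450*√(2401 + 132496) - 17836 - 364*√(2401 + 132496)) = -544036 + (71050 + 1450*√134897 - 17836 - 2548*√2753) = -544036 + (71050 + 1450*(7*√2753) - 17836 - 2548*√2753) = -544036 + (71050 + 10150*√2753 - 17836 - 2548*√2753) = -544036 + (53214 + 7602*√2753) = -490822 + 7602*√2753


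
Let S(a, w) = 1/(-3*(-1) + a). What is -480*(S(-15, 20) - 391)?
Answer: 187720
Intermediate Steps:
S(a, w) = 1/(3 + a)
-480*(S(-15, 20) - 391) = -480*(1/(3 - 15) - 391) = -480*(1/(-12) - 391) = -480*(-1/12 - 391) = -480*(-4693/12) = 187720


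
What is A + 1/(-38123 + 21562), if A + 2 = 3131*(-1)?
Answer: -51885614/16561 ≈ -3133.0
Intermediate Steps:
A = -3133 (A = -2 + 3131*(-1) = -2 - 3131 = -3133)
A + 1/(-38123 + 21562) = -3133 + 1/(-38123 + 21562) = -3133 + 1/(-16561) = -3133 - 1/16561 = -51885614/16561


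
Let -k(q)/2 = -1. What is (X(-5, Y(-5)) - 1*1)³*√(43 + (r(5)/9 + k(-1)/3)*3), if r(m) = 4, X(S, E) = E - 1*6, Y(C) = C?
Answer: -576*√417 ≈ -11762.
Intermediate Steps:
k(q) = 2 (k(q) = -2*(-1) = 2)
X(S, E) = -6 + E (X(S, E) = E - 6 = -6 + E)
(X(-5, Y(-5)) - 1*1)³*√(43 + (r(5)/9 + k(-1)/3)*3) = ((-6 - 5) - 1*1)³*√(43 + (4/9 + 2/3)*3) = (-11 - 1)³*√(43 + (4*(⅑) + 2*(⅓))*3) = (-12)³*√(43 + (4/9 + ⅔)*3) = -1728*√(43 + (10/9)*3) = -1728*√(43 + 10/3) = -576*√417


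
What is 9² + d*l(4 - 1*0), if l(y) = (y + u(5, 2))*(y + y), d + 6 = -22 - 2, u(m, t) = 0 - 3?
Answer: -159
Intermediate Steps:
u(m, t) = -3
d = -30 (d = -6 + (-22 - 2) = -6 - 24 = -30)
l(y) = 2*y*(-3 + y) (l(y) = (y - 3)*(y + y) = (-3 + y)*(2*y) = 2*y*(-3 + y))
9² + d*l(4 - 1*0) = 9² - 60*(4 - 1*0)*(-3 + (4 - 1*0)) = 81 - 60*(4 + 0)*(-3 + (4 + 0)) = 81 - 60*4*(-3 + 4) = 81 - 60*4 = 81 - 30*8 = 81 - 240 = -159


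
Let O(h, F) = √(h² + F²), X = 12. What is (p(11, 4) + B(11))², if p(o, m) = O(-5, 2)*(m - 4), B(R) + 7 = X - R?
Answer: 36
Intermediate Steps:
O(h, F) = √(F² + h²)
B(R) = 5 - R (B(R) = -7 + (12 - R) = 5 - R)
p(o, m) = √29*(-4 + m) (p(o, m) = √(2² + (-5)²)*(m - 4) = √(4 + 25)*(-4 + m) = √29*(-4 + m))
(p(11, 4) + B(11))² = (√29*(-4 + 4) + (5 - 1*11))² = (√29*0 + (5 - 11))² = (0 - 6)² = (-6)² = 36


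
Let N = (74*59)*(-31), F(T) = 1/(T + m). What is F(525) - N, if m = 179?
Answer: 95283585/704 ≈ 1.3535e+5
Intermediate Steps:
F(T) = 1/(179 + T) (F(T) = 1/(T + 179) = 1/(179 + T))
N = -135346 (N = 4366*(-31) = -135346)
F(525) - N = 1/(179 + 525) - 1*(-135346) = 1/704 + 135346 = 95283585/704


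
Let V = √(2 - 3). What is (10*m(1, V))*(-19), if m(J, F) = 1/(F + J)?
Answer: -95 + 95*I ≈ -95.0 + 95.0*I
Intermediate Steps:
V = I (V = √(-1) = I ≈ 1.0*I)
(10*m(1, V))*(-19) = (10/(I + 1))*(-19) = (10/(1 + I))*(-19) = (10*((1 - I)/2))*(-19) = (5*(1 - I))*(-19) = -95*(1 - I)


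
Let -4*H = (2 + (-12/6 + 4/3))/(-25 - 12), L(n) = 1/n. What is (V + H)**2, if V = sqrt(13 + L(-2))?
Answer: 308027/24642 + 5*sqrt(2)/111 ≈ 12.564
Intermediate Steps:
H = 1/111 (H = -(2 + (-12/6 + 4/3))/(4*(-25 - 12)) = -(2 + (-12*1/6 + 4*(1/3)))/(4*(-37)) = -(2 + (-2 + 4/3))*(-1)/(4*37) = -(2 - 2/3)*(-1)/(4*37) = -(-1)/(3*37) = -1/4*(-4/111) = 1/111 ≈ 0.0090090)
V = 5*sqrt(2)/2 (V = sqrt(13 + 1/(-2)) = sqrt(13 - 1/2) = sqrt(25/2) = 5*sqrt(2)/2 ≈ 3.5355)
(V + H)**2 = (5*sqrt(2)/2 + 1/111)**2 = (1/111 + 5*sqrt(2)/2)**2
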